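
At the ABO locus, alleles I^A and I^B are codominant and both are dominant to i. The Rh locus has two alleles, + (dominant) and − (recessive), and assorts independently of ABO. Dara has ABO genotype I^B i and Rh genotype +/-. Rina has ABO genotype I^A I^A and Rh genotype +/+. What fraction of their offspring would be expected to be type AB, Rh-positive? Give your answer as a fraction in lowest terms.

1/2

ABO cross I^B i × I^A I^A → offspring phenotypes: 1/2 A, 1/2 AB.
Rh cross +/- × +/+ → 1 Rh+.
Independent loci: P(type AB, Rh-positive) = 1/2 × 1 = 1/2.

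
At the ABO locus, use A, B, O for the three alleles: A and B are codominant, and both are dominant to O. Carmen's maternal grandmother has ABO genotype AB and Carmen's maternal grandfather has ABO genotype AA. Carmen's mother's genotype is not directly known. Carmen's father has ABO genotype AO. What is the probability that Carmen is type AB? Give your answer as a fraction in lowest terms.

1/8

Carmen's mother's ABO genotype from AB × AA: 1/2 AA, 1/2 AB.
Crossing each possibility with the father AO and summing P(type AB): 1/2·0 + 1/2·1/4 = 1/8.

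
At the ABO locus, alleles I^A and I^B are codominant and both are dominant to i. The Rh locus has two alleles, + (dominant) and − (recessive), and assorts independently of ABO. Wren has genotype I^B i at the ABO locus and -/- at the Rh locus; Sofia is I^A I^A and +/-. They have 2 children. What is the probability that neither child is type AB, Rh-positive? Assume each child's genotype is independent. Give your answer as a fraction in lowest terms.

ABO cross I^B i × I^A I^A → 1/2 A, 1/2 AB.
Rh cross -/- × +/- → 1/2 Rh+, 1/2 Rh-; so P(type AB, Rh-positive) = 1/2 × 1/2 = 1/4 per child.
P(not type AB, Rh-positive) = 3/4 for one child; (3/4)^2 = 9/16.

9/16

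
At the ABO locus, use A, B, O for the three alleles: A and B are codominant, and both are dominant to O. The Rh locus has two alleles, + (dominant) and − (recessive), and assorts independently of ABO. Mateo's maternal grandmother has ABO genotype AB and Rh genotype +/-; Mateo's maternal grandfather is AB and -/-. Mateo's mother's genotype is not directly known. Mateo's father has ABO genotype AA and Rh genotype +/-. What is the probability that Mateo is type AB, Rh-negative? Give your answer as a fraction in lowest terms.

3/16

Mateo's mother's ABO genotype from AB × AB: 1/4 AA, 1/2 AB, 1/4 BB.
Crossing each possibility with the father AA and summing P(type AB): 1/4·0 + 1/2·1/2 + 1/4·1 = 1/2.
Similarly for Rh via the mother's Rh distribution: P(Rh-) = 3/8.
Independent loci: 1/2 × 3/8 = 3/16.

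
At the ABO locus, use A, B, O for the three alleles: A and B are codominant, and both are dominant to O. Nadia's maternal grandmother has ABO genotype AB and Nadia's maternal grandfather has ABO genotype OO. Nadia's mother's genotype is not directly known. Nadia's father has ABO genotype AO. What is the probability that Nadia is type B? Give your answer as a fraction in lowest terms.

Nadia's mother's ABO genotype from AB × OO: 1/2 AO, 1/2 BO.
Crossing each possibility with the father AO and summing P(type B): 1/2·0 + 1/2·1/4 = 1/8.

1/8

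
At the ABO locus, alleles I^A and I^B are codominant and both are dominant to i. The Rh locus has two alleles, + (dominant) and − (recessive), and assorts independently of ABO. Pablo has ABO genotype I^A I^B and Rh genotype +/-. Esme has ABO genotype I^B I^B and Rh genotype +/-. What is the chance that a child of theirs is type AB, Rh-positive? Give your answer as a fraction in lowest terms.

ABO cross I^A I^B × I^B I^B → offspring phenotypes: 1/2 B, 1/2 AB.
Rh cross +/- × +/- → 3/4 Rh+, 1/4 Rh-.
Independent loci: P(type AB, Rh-positive) = 1/2 × 3/4 = 3/8.

3/8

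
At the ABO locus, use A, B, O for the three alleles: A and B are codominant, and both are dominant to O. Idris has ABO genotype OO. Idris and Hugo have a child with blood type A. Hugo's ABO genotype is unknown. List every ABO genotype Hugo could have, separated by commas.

AA, AB, AO

For each candidate genotype of Hugo, check whether crossing it with OO can produce every observed child phenotype.
  AA → possible child types {A} ✓
  AB → possible child types {A, B} ✓
  AO → possible child types {O, A} ✓
  BB → possible child types {B} ✗
  BO → possible child types {O, B} ✗
  OO → possible child types {O} ✗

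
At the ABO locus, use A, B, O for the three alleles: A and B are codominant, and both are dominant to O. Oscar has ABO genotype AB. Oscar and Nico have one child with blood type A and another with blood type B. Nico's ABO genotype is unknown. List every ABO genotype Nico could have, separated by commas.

For each candidate genotype of Nico, check whether crossing it with AB can produce every observed child phenotype.
  AA → possible child types {A, AB} ✗
  AB → possible child types {A, B, AB} ✓
  AO → possible child types {A, B, AB} ✓
  BB → possible child types {B, AB} ✗
  BO → possible child types {A, B, AB} ✓
  OO → possible child types {A, B} ✓

AB, AO, BO, OO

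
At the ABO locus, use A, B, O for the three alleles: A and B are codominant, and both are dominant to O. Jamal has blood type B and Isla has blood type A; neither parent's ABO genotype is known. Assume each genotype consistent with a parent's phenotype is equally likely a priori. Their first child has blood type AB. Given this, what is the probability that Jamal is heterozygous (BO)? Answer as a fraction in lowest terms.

Possible genotypes: Jamal ∈ {BB, BO}; Isla ∈ {AA, AO}.
Weight each parental genotype pair by prior × P(type-AB child):
  BB × AA: posterior weight 4/9.
  BB × AO: posterior weight 2/9.
  BO × AA: posterior weight 2/9.
  BO × AO: posterior weight 1/9.
Sum the posterior weight over pairs where Jamal is BO: 1/3.

1/3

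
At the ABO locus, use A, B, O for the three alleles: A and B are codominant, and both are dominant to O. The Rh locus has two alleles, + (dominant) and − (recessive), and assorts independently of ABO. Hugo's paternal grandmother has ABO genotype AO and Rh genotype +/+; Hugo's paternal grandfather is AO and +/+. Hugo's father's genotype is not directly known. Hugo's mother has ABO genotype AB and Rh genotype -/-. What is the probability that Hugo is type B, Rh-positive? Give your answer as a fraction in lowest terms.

Hugo's father's ABO genotype from AO × AO: 1/4 AA, 1/2 AO, 1/4 OO.
Crossing each possibility with the mother AB and summing P(type B): 1/4·0 + 1/2·1/4 + 1/4·1/2 = 1/4.
Similarly for Rh via the father's Rh distribution: P(Rh+) = 1.
Independent loci: 1/4 × 1 = 1/4.

1/4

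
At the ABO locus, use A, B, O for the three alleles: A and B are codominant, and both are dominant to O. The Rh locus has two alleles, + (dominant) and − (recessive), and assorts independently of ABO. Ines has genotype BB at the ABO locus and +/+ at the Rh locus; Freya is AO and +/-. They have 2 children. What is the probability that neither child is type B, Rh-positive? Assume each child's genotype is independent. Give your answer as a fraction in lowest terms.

1/4

ABO cross BB × AO → 1/2 B, 1/2 AB.
Rh cross +/+ × +/- → 1 Rh+; so P(type B, Rh-positive) = 1/2 × 1 = 1/2 per child.
P(not type B, Rh-positive) = 1/2 for one child; (1/2)^2 = 1/4.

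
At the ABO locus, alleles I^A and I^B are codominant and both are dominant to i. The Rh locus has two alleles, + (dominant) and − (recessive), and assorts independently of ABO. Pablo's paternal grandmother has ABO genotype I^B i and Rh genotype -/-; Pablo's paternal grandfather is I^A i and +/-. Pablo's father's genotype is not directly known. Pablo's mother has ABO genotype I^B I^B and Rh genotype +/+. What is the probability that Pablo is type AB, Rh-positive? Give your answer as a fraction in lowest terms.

Pablo's father's ABO genotype from I^B i × I^A i: 1/4 I^A I^B, 1/4 I^A i, 1/4 I^B i, 1/4 i i.
Crossing each possibility with the mother I^B I^B and summing P(type AB): 1/4·1/2 + 1/4·1/2 + 1/4·0 + 1/4·0 = 1/4.
Similarly for Rh via the father's Rh distribution: P(Rh+) = 1.
Independent loci: 1/4 × 1 = 1/4.

1/4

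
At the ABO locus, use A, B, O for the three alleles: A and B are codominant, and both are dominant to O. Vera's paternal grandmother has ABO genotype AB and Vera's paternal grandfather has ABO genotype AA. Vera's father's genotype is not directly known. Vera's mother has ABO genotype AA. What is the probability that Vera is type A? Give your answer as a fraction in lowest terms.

Vera's father's ABO genotype from AB × AA: 1/2 AA, 1/2 AB.
Crossing each possibility with the mother AA and summing P(type A): 1/2·1 + 1/2·1/2 = 3/4.

3/4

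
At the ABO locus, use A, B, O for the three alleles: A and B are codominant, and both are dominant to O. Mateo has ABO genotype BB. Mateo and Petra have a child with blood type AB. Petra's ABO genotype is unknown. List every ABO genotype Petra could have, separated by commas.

AA, AB, AO

For each candidate genotype of Petra, check whether crossing it with BB can produce every observed child phenotype.
  AA → possible child types {AB} ✓
  AB → possible child types {B, AB} ✓
  AO → possible child types {B, AB} ✓
  BB → possible child types {B} ✗
  BO → possible child types {B} ✗
  OO → possible child types {B} ✗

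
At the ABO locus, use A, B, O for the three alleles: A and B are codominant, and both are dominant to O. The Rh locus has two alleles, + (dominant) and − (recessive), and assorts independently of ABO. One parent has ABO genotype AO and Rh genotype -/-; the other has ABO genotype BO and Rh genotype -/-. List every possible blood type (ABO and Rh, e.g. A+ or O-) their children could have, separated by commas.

O-, A-, B-, AB-

Gametes from AO × BO give offspring ABO genotypes AB, AO, BO, OO, i.e. phenotypes O, A, B, AB.
Rh cross -/- × -/- → phenotypes Rh-.
Combining independently: O-, A-, B-, AB-.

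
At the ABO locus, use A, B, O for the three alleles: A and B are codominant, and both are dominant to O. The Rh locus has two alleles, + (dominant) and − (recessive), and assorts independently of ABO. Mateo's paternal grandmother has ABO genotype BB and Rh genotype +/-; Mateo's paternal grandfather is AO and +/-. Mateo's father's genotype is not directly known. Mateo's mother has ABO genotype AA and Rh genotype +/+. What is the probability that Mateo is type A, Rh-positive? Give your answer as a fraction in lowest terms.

Mateo's father's ABO genotype from BB × AO: 1/2 AB, 1/2 BO.
Crossing each possibility with the mother AA and summing P(type A): 1/2·1/2 + 1/2·1/2 = 1/2.
Similarly for Rh via the father's Rh distribution: P(Rh+) = 1.
Independent loci: 1/2 × 1 = 1/2.

1/2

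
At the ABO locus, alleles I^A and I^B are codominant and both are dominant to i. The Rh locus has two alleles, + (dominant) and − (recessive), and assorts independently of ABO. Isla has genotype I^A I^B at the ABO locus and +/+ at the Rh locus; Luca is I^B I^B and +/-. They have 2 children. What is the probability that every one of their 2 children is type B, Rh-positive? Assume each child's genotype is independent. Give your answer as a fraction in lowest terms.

ABO cross I^A I^B × I^B I^B → 1/2 B, 1/2 AB.
Rh cross +/+ × +/- → 1 Rh+; so P(type B, Rh-positive) = 1/2 × 1 = 1/2 per child.
All 2 independent: (1/2)^2 = 1/4.

1/4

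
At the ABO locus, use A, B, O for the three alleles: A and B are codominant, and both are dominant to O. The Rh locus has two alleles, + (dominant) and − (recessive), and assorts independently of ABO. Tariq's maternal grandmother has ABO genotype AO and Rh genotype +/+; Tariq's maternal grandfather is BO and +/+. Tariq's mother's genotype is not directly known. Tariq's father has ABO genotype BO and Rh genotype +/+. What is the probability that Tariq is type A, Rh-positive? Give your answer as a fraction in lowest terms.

1/8

Tariq's mother's ABO genotype from AO × BO: 1/4 AB, 1/4 AO, 1/4 BO, 1/4 OO.
Crossing each possibility with the father BO and summing P(type A): 1/4·1/4 + 1/4·1/4 + 1/4·0 + 1/4·0 = 1/8.
Similarly for Rh via the mother's Rh distribution: P(Rh+) = 1.
Independent loci: 1/8 × 1 = 1/8.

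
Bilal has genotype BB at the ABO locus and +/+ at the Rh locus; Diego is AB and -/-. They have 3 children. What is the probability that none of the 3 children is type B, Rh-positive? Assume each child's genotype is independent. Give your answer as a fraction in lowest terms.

ABO cross BB × AB → 1/2 B, 1/2 AB.
Rh cross +/+ × -/- → 1 Rh+; so P(type B, Rh-positive) = 1/2 × 1 = 1/2 per child.
P(not type B, Rh-positive) = 1/2 for one child; (1/2)^3 = 1/8.

1/8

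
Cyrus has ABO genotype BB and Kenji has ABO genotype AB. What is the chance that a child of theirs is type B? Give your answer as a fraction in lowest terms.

1/2

ABO cross BB × AB → offspring phenotypes: 1/2 B, 1/2 AB.
So P(type B) = 1/2.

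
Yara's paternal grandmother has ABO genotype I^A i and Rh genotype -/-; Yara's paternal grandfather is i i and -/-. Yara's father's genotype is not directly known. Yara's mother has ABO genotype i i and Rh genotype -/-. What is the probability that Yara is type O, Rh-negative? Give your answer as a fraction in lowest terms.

3/4

Yara's father's ABO genotype from I^A i × i i: 1/2 I^A i, 1/2 i i.
Crossing each possibility with the mother i i and summing P(type O): 1/2·1/2 + 1/2·1 = 3/4.
Similarly for Rh via the father's Rh distribution: P(Rh-) = 1.
Independent loci: 3/4 × 1 = 3/4.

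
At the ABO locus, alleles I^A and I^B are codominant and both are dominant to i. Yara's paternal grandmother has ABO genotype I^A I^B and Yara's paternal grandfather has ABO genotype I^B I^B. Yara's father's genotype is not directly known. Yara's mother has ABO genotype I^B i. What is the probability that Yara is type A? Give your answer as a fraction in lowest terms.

1/8

Yara's father's ABO genotype from I^A I^B × I^B I^B: 1/2 I^A I^B, 1/2 I^B I^B.
Crossing each possibility with the mother I^B i and summing P(type A): 1/2·1/4 + 1/2·0 = 1/8.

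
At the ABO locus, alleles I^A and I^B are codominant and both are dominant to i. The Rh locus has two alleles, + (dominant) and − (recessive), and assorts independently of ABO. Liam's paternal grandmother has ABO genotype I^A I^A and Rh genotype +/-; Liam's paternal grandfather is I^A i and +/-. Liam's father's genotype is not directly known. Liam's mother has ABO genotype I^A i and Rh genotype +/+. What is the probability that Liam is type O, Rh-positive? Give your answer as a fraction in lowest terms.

Liam's father's ABO genotype from I^A I^A × I^A i: 1/2 I^A I^A, 1/2 I^A i.
Crossing each possibility with the mother I^A i and summing P(type O): 1/2·0 + 1/2·1/4 = 1/8.
Similarly for Rh via the father's Rh distribution: P(Rh+) = 1.
Independent loci: 1/8 × 1 = 1/8.

1/8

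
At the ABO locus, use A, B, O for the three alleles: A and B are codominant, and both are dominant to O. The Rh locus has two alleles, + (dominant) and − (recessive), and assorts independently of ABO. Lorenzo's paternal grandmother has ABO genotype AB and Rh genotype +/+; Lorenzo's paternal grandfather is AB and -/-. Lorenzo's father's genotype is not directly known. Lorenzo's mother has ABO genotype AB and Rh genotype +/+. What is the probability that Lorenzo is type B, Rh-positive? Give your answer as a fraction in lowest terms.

Lorenzo's father's ABO genotype from AB × AB: 1/4 AA, 1/2 AB, 1/4 BB.
Crossing each possibility with the mother AB and summing P(type B): 1/4·0 + 1/2·1/4 + 1/4·1/2 = 1/4.
Similarly for Rh via the father's Rh distribution: P(Rh+) = 1.
Independent loci: 1/4 × 1 = 1/4.

1/4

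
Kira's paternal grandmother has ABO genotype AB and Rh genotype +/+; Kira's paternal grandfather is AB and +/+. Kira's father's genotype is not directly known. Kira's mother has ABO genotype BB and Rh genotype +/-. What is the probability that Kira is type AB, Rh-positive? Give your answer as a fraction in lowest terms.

Kira's father's ABO genotype from AB × AB: 1/4 AA, 1/2 AB, 1/4 BB.
Crossing each possibility with the mother BB and summing P(type AB): 1/4·1 + 1/2·1/2 + 1/4·0 = 1/2.
Similarly for Rh via the father's Rh distribution: P(Rh+) = 1.
Independent loci: 1/2 × 1 = 1/2.

1/2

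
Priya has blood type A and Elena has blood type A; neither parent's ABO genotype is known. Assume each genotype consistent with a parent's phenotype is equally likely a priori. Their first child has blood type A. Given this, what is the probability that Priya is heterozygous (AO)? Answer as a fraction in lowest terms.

Possible genotypes: Priya ∈ {AA, AO}; Elena ∈ {AA, AO}.
Weight each parental genotype pair by prior × P(type-A child):
  AA × AA: posterior weight 4/15.
  AA × AO: posterior weight 4/15.
  AO × AA: posterior weight 4/15.
  AO × AO: posterior weight 1/5.
Sum the posterior weight over pairs where Priya is AO: 7/15.

7/15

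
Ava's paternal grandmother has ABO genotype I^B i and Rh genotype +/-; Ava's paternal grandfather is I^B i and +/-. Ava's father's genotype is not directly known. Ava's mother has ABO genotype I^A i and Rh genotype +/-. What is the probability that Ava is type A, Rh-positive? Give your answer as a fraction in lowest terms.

Ava's father's ABO genotype from I^B i × I^B i: 1/4 I^B I^B, 1/2 I^B i, 1/4 i i.
Crossing each possibility with the mother I^A i and summing P(type A): 1/4·0 + 1/2·1/4 + 1/4·1/2 = 1/4.
Similarly for Rh via the father's Rh distribution: P(Rh+) = 3/4.
Independent loci: 1/4 × 3/4 = 3/16.

3/16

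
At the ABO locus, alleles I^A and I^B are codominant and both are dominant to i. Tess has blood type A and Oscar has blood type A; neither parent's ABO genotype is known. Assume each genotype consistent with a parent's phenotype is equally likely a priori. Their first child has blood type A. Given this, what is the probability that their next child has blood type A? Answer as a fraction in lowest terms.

19/20

Possible genotypes: Tess ∈ {I^A I^A, I^A i}; Oscar ∈ {I^A I^A, I^A i}.
Weight each parental genotype pair by prior × P(type-A child):
  I^A I^A × I^A I^A: posterior weight 4/15; P(next child type A) = 1.
  I^A I^A × I^A i: posterior weight 4/15; P(next child type A) = 1.
  I^A i × I^A I^A: posterior weight 4/15; P(next child type A) = 1.
  I^A i × I^A i: posterior weight 1/5; P(next child type A) = 3/4.
Weighted sum = 19/20.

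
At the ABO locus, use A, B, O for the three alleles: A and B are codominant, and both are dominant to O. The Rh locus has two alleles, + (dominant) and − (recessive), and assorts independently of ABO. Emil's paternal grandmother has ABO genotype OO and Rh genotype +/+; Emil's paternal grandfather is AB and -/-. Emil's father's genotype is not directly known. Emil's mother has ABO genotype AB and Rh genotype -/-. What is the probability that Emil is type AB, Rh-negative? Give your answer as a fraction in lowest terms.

Emil's father's ABO genotype from OO × AB: 1/2 AO, 1/2 BO.
Crossing each possibility with the mother AB and summing P(type AB): 1/2·1/4 + 1/2·1/4 = 1/4.
Similarly for Rh via the father's Rh distribution: P(Rh-) = 1/2.
Independent loci: 1/4 × 1/2 = 1/8.

1/8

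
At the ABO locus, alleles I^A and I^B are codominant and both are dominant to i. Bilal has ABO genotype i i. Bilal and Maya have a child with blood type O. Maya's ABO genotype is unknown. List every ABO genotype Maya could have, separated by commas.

For each candidate genotype of Maya, check whether crossing it with i i can produce every observed child phenotype.
  I^A I^A → possible child types {A} ✗
  I^A I^B → possible child types {A, B} ✗
  I^A i → possible child types {O, A} ✓
  I^B I^B → possible child types {B} ✗
  I^B i → possible child types {O, B} ✓
  i i → possible child types {O} ✓

I^A i, I^B i, i i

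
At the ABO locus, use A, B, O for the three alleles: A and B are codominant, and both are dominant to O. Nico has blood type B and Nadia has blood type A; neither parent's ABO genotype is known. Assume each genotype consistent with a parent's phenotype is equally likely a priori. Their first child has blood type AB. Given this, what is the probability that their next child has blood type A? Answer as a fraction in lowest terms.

Possible genotypes: Nico ∈ {BB, BO}; Nadia ∈ {AA, AO}.
Weight each parental genotype pair by prior × P(type-AB child):
  BB × AA: posterior weight 4/9; P(next child type A) = 0.
  BB × AO: posterior weight 2/9; P(next child type A) = 0.
  BO × AA: posterior weight 2/9; P(next child type A) = 1/2.
  BO × AO: posterior weight 1/9; P(next child type A) = 1/4.
Weighted sum = 5/36.

5/36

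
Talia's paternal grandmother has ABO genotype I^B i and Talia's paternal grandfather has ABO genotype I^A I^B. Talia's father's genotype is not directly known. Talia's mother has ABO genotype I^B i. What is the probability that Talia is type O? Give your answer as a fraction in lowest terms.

1/8

Talia's father's ABO genotype from I^B i × I^A I^B: 1/4 I^A I^B, 1/4 I^A i, 1/4 I^B I^B, 1/4 I^B i.
Crossing each possibility with the mother I^B i and summing P(type O): 1/4·0 + 1/4·1/4 + 1/4·0 + 1/4·1/4 = 1/8.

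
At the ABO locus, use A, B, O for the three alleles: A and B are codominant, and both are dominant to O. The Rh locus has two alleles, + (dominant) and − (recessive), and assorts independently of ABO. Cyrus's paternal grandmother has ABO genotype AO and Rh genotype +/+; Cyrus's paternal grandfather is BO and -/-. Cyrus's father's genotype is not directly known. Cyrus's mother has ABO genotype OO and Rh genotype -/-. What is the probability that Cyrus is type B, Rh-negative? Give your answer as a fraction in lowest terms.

Cyrus's father's ABO genotype from AO × BO: 1/4 AB, 1/4 AO, 1/4 BO, 1/4 OO.
Crossing each possibility with the mother OO and summing P(type B): 1/4·1/2 + 1/4·0 + 1/4·1/2 + 1/4·0 = 1/4.
Similarly for Rh via the father's Rh distribution: P(Rh-) = 1/2.
Independent loci: 1/4 × 1/2 = 1/8.

1/8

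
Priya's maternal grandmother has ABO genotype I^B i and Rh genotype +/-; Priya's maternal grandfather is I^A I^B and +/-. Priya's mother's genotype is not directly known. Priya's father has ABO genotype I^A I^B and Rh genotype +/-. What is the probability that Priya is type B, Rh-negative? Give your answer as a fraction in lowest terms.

Priya's mother's ABO genotype from I^B i × I^A I^B: 1/4 I^A I^B, 1/4 I^A i, 1/4 I^B I^B, 1/4 I^B i.
Crossing each possibility with the father I^A I^B and summing P(type B): 1/4·1/4 + 1/4·1/4 + 1/4·1/2 + 1/4·1/2 = 3/8.
Similarly for Rh via the mother's Rh distribution: P(Rh-) = 1/4.
Independent loci: 3/8 × 1/4 = 3/32.

3/32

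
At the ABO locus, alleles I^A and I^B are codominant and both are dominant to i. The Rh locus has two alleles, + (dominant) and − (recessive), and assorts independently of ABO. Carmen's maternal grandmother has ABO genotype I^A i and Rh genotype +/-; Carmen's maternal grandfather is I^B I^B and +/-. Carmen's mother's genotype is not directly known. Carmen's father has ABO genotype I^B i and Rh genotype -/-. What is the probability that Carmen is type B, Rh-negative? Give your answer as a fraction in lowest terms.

5/16

Carmen's mother's ABO genotype from I^A i × I^B I^B: 1/2 I^A I^B, 1/2 I^B i.
Crossing each possibility with the father I^B i and summing P(type B): 1/2·1/2 + 1/2·3/4 = 5/8.
Similarly for Rh via the mother's Rh distribution: P(Rh-) = 1/2.
Independent loci: 5/8 × 1/2 = 5/16.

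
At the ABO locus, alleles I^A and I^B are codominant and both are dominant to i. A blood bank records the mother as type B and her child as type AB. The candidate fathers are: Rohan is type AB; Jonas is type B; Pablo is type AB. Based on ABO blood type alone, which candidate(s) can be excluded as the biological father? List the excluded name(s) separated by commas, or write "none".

Jonas

A candidate is excluded only if no genotype consistent with his phenotype could produce a type AB child with a type B mother.
Jonas (type B): no genotype consistent with that phenotype can produce a type-AB child with a type-B mother.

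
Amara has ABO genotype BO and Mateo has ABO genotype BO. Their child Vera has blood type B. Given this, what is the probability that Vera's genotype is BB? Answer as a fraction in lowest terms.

1/3

Cross BO × BO → 1/4 BB, 1/2 BO, 1/4 OO.
Type-B genotypes among offspring: BB (1/4), BO (1/2); total 3/4.
P(BB | type B) = (1/4) / (3/4) = 1/3.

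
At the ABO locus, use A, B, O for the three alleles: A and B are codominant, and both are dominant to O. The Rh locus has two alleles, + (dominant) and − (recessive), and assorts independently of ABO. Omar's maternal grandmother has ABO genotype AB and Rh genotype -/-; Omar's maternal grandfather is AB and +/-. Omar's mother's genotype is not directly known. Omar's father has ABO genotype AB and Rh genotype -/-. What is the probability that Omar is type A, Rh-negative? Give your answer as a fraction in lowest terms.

3/16

Omar's mother's ABO genotype from AB × AB: 1/4 AA, 1/2 AB, 1/4 BB.
Crossing each possibility with the father AB and summing P(type A): 1/4·1/2 + 1/2·1/4 + 1/4·0 = 1/4.
Similarly for Rh via the mother's Rh distribution: P(Rh-) = 3/4.
Independent loci: 1/4 × 3/4 = 3/16.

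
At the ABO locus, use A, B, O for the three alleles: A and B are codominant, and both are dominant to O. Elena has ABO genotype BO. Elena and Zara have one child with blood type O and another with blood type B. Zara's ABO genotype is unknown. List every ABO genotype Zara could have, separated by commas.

For each candidate genotype of Zara, check whether crossing it with BO can produce every observed child phenotype.
  AA → possible child types {A, AB} ✗
  AB → possible child types {A, B, AB} ✗
  AO → possible child types {O, A, B, AB} ✓
  BB → possible child types {B} ✗
  BO → possible child types {O, B} ✓
  OO → possible child types {O, B} ✓

AO, BO, OO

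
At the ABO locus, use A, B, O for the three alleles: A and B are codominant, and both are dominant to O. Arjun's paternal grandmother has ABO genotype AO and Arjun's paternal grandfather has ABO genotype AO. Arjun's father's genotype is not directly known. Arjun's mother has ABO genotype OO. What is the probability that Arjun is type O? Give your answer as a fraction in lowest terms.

1/2

Arjun's father's ABO genotype from AO × AO: 1/4 AA, 1/2 AO, 1/4 OO.
Crossing each possibility with the mother OO and summing P(type O): 1/4·0 + 1/2·1/2 + 1/4·1 = 1/2.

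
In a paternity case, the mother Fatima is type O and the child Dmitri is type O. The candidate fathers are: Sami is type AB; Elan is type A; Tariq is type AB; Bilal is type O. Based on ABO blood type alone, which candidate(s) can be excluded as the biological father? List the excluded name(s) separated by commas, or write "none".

A candidate is excluded only if no genotype consistent with his phenotype could produce a type O child with a type O mother.
Sami (type AB): no genotype consistent with that phenotype can produce a type-O child with a type-O mother.
Tariq (type AB): no genotype consistent with that phenotype can produce a type-O child with a type-O mother.

Sami, Tariq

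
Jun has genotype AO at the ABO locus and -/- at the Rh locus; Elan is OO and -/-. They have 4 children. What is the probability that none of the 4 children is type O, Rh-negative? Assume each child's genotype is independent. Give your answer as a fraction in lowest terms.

1/16

ABO cross AO × OO → 1/2 O, 1/2 A.
Rh cross -/- × -/- → 1 Rh-; so P(type O, Rh-negative) = 1/2 × 1 = 1/2 per child.
P(not type O, Rh-negative) = 1/2 for one child; (1/2)^4 = 1/16.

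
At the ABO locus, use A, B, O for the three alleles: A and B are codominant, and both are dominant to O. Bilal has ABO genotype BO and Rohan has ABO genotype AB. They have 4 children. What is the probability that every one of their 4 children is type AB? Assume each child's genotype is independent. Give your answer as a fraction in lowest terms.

1/256

ABO cross BO × AB → 1/4 A, 1/2 B, 1/4 AB.
So P(type AB) = 1/4 per child.
All 4 independent: (1/4)^4 = 1/256.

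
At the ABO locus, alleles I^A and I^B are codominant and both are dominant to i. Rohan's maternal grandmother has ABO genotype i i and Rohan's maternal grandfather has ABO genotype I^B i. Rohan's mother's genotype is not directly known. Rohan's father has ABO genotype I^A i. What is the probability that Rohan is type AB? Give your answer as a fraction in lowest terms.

Rohan's mother's ABO genotype from i i × I^B i: 1/2 I^B i, 1/2 i i.
Crossing each possibility with the father I^A i and summing P(type AB): 1/2·1/4 + 1/2·0 = 1/8.

1/8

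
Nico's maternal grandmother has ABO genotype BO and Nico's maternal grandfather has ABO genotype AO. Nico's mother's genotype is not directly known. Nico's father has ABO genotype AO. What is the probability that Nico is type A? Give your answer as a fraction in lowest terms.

1/2

Nico's mother's ABO genotype from BO × AO: 1/4 AB, 1/4 AO, 1/4 BO, 1/4 OO.
Crossing each possibility with the father AO and summing P(type A): 1/4·1/2 + 1/4·3/4 + 1/4·1/4 + 1/4·1/2 = 1/2.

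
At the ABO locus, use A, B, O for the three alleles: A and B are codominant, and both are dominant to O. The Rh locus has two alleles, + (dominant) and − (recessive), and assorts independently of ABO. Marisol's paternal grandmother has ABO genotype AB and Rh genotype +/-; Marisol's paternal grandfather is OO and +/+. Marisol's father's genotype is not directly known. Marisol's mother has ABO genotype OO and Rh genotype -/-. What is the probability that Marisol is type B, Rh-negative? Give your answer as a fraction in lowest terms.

Marisol's father's ABO genotype from AB × OO: 1/2 AO, 1/2 BO.
Crossing each possibility with the mother OO and summing P(type B): 1/2·0 + 1/2·1/2 = 1/4.
Similarly for Rh via the father's Rh distribution: P(Rh-) = 1/4.
Independent loci: 1/4 × 1/4 = 1/16.

1/16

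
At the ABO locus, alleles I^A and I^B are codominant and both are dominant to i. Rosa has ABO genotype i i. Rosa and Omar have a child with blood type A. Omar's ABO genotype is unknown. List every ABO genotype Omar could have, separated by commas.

For each candidate genotype of Omar, check whether crossing it with i i can produce every observed child phenotype.
  I^A I^A → possible child types {A} ✓
  I^A I^B → possible child types {A, B} ✓
  I^A i → possible child types {O, A} ✓
  I^B I^B → possible child types {B} ✗
  I^B i → possible child types {O, B} ✗
  i i → possible child types {O} ✗

I^A I^A, I^A I^B, I^A i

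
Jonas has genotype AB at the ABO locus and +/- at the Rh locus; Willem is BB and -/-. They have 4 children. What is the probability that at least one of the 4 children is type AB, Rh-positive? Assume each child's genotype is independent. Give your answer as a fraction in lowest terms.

ABO cross AB × BB → 1/2 B, 1/2 AB.
Rh cross +/- × -/- → 1/2 Rh+, 1/2 Rh-; so P(type AB, Rh-positive) = 1/2 × 1/2 = 1/4 per child.
P(none) = (3/4)^4 = 81/256; P(at least one) = 1 − 81/256 = 175/256.

175/256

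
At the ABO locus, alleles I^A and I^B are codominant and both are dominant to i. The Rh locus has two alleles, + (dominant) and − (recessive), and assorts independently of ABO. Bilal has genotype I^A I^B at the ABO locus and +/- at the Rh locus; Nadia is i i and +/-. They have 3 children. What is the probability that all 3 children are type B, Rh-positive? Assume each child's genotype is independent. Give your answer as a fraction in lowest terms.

27/512

ABO cross I^A I^B × i i → 1/2 A, 1/2 B.
Rh cross +/- × +/- → 3/4 Rh+, 1/4 Rh-; so P(type B, Rh-positive) = 1/2 × 3/4 = 3/8 per child.
All 3 independent: (3/8)^3 = 27/512.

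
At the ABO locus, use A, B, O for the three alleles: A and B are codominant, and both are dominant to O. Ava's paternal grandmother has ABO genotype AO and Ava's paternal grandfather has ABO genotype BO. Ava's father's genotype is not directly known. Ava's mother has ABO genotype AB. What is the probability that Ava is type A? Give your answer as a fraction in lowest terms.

Ava's father's ABO genotype from AO × BO: 1/4 AB, 1/4 AO, 1/4 BO, 1/4 OO.
Crossing each possibility with the mother AB and summing P(type A): 1/4·1/4 + 1/4·1/2 + 1/4·1/4 + 1/4·1/2 = 3/8.

3/8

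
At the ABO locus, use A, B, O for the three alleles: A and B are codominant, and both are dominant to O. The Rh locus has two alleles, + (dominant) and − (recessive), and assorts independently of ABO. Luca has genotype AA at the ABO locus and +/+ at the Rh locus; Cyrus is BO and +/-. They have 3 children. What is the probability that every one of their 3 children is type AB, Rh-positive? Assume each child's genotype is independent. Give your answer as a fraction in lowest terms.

1/8

ABO cross AA × BO → 1/2 A, 1/2 AB.
Rh cross +/+ × +/- → 1 Rh+; so P(type AB, Rh-positive) = 1/2 × 1 = 1/2 per child.
All 3 independent: (1/2)^3 = 1/8.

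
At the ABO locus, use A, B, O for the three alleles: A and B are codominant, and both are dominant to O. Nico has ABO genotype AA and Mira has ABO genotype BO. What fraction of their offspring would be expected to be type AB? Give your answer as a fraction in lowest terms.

1/2

ABO cross AA × BO → offspring phenotypes: 1/2 A, 1/2 AB.
So P(type AB) = 1/2.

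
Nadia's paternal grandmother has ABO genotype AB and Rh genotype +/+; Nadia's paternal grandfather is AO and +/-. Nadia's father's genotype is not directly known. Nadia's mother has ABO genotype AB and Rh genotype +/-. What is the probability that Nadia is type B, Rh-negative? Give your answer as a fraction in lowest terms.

1/32

Nadia's father's ABO genotype from AB × AO: 1/4 AA, 1/4 AB, 1/4 AO, 1/4 BO.
Crossing each possibility with the mother AB and summing P(type B): 1/4·0 + 1/4·1/4 + 1/4·1/4 + 1/4·1/2 = 1/4.
Similarly for Rh via the father's Rh distribution: P(Rh-) = 1/8.
Independent loci: 1/4 × 1/8 = 1/32.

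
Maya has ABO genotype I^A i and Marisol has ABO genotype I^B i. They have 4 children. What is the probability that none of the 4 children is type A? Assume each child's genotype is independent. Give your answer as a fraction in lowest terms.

81/256

ABO cross I^A i × I^B i → 1/4 O, 1/4 A, 1/4 B, 1/4 AB.
So P(type A) = 1/4 per child.
P(not type A) = 3/4 for one child; (3/4)^4 = 81/256.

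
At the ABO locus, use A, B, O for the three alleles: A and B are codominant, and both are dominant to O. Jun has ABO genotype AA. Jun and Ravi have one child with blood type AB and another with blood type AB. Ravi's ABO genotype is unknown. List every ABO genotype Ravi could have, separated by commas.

For each candidate genotype of Ravi, check whether crossing it with AA can produce every observed child phenotype.
  AA → possible child types {A} ✗
  AB → possible child types {A, AB} ✓
  AO → possible child types {A} ✗
  BB → possible child types {AB} ✓
  BO → possible child types {A, AB} ✓
  OO → possible child types {A} ✗

AB, BB, BO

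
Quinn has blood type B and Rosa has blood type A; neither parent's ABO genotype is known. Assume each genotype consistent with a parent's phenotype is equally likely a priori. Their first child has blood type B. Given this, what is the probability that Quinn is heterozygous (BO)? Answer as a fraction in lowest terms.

Possible genotypes: Quinn ∈ {BB, BO}; Rosa ∈ {AA, AO}.
Weight each parental genotype pair by prior × P(type-B child):
  BB × AO: posterior weight 2/3.
  BO × AO: posterior weight 1/3.
Sum the posterior weight over pairs where Quinn is BO: 1/3.

1/3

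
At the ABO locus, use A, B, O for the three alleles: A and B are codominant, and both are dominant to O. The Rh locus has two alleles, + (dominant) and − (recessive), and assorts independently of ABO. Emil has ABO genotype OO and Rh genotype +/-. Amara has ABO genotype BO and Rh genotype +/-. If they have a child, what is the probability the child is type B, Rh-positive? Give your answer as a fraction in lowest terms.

3/8

ABO cross OO × BO → offspring phenotypes: 1/2 O, 1/2 B.
Rh cross +/- × +/- → 3/4 Rh+, 1/4 Rh-.
Independent loci: P(type B, Rh-positive) = 1/2 × 3/4 = 3/8.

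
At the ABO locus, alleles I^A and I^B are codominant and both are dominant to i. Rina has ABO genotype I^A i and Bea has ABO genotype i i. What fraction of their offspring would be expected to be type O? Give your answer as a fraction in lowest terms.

1/2

ABO cross I^A i × i i → offspring phenotypes: 1/2 O, 1/2 A.
So P(type O) = 1/2.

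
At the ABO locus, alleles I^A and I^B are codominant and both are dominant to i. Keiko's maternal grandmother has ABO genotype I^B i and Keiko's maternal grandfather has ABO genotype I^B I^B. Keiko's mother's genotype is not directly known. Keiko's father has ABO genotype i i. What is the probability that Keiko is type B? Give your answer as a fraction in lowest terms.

3/4

Keiko's mother's ABO genotype from I^B i × I^B I^B: 1/2 I^B I^B, 1/2 I^B i.
Crossing each possibility with the father i i and summing P(type B): 1/2·1 + 1/2·1/2 = 3/4.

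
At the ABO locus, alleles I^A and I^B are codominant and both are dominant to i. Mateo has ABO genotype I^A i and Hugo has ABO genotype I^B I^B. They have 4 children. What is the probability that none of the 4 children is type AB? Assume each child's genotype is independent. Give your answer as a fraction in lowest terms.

1/16

ABO cross I^A i × I^B I^B → 1/2 B, 1/2 AB.
So P(type AB) = 1/2 per child.
P(not type AB) = 1/2 for one child; (1/2)^4 = 1/16.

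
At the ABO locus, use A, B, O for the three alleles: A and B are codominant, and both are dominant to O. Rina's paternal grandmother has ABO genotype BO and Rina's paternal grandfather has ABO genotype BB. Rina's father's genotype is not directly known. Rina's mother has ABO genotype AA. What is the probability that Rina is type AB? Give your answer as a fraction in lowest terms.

Rina's father's ABO genotype from BO × BB: 1/2 BB, 1/2 BO.
Crossing each possibility with the mother AA and summing P(type AB): 1/2·1 + 1/2·1/2 = 3/4.

3/4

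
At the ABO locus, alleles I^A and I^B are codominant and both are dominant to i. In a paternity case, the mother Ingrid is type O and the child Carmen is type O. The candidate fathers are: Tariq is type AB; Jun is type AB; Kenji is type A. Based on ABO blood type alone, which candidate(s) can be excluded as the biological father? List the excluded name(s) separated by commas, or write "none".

Tariq, Jun

A candidate is excluded only if no genotype consistent with his phenotype could produce a type O child with a type O mother.
Tariq (type AB): no genotype consistent with that phenotype can produce a type-O child with a type-O mother.
Jun (type AB): no genotype consistent with that phenotype can produce a type-O child with a type-O mother.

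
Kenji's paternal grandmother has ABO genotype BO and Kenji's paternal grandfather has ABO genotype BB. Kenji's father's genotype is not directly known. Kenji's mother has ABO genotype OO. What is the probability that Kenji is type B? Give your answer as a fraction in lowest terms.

Kenji's father's ABO genotype from BO × BB: 1/2 BB, 1/2 BO.
Crossing each possibility with the mother OO and summing P(type B): 1/2·1 + 1/2·1/2 = 3/4.

3/4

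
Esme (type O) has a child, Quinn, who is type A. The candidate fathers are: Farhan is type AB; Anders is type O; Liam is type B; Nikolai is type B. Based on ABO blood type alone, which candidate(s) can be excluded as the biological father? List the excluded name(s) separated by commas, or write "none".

Anders, Liam, Nikolai

A candidate is excluded only if no genotype consistent with his phenotype could produce a type A child with a type O mother.
Anders (type O): no genotype consistent with that phenotype can produce a type-A child with a type-O mother.
Liam (type B): no genotype consistent with that phenotype can produce a type-A child with a type-O mother.
Nikolai (type B): no genotype consistent with that phenotype can produce a type-A child with a type-O mother.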